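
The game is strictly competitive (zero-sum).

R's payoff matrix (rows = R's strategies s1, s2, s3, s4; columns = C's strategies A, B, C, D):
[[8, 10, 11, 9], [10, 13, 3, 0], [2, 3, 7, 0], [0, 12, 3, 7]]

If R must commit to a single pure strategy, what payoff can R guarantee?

8

The worst-case payoff for each row is s1: 8, s2: 0, s3: 0, s4: 0.
The best of these is 8.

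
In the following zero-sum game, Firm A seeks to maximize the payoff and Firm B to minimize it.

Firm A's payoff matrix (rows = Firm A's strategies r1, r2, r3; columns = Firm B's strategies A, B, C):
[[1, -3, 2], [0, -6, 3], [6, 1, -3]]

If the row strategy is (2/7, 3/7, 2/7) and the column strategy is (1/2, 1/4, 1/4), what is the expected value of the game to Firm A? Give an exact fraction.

13/28

Against (1/2, 1/4, 1/4), each row's expected payoff is r1: 1/4; r2: -3/4; r3: 5/2.
Taking the (2/7, 3/7, 2/7)-weighted average: (2/7)·(1/4) + (3/7)·(-3/4) + (2/7)·(5/2) = 13/28.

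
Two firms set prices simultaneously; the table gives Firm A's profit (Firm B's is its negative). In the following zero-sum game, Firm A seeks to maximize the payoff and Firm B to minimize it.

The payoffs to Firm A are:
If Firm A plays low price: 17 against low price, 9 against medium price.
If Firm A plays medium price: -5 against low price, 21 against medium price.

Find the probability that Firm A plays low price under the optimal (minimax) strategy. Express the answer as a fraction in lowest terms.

Row minima are 9 and -5, so Firm A's maximin is 9; column maxima are 17 and 21, so Firm B's minimax is 17. These differ, so the equilibrium is in mixed strategies.
Let Firm A play low price with probability p. Firm B is indifferent when 17p − 5(1−p) = 9p + 21(1−p), giving p = 13/17.

13/17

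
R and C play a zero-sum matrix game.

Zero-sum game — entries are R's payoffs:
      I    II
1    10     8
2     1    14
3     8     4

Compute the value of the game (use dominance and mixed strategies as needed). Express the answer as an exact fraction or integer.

Row 3 is strictly dominated by row 1, so R never plays it.
The remaining 2×2 game on (1, 2) × (I, II) has no saddle point. Let R play 1 with probability p; indifference gives 10p + (1−p) = 8p + 14(1−p), so p = 13/15.
Similarly C's optimal q on I is 2/5, and the value is 10·(2/5) + (8)·(3/5) = 44/5.

44/5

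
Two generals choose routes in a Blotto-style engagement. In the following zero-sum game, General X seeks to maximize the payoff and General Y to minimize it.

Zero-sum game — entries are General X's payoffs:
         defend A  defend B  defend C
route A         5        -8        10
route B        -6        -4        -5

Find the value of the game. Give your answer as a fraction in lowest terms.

Column defend C is strictly dominated by defend A for General Y (it gives General X more in every row).
The remaining 2×2 game on (route A, route B) × (defend A, defend B) has no saddle point. Let General X play route A with probability p; indifference gives 5p − 6(1−p) = −8p − 4(1−p), so p = 2/15.
Similarly General Y's optimal q on defend A is 4/15, and the value is 5·(4/15) + (-8)·(11/15) = -68/15.

-68/15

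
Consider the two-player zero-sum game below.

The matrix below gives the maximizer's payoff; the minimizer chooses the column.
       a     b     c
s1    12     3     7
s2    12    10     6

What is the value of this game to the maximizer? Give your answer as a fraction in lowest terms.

13/2

Column a is strictly dominated by c for the minimizer (it gives the maximizer more in every row).
The remaining 2×2 game on (s1, s2) × (b, c) has no saddle point. Let the maximizer play s1 with probability p; indifference gives 3p + 10(1−p) = 7p + 6(1−p), so p = 1/2.
Similarly the minimizer's optimal q on b is 1/8, and the value is 3·(1/8) + (7)·(7/8) = 13/2.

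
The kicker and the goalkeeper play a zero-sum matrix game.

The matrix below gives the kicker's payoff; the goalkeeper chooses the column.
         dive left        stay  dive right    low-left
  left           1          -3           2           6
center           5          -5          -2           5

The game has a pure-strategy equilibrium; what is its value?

Row minima: -3, -5 → the kicker's maximin is -3.
Column maxima: 5, -3, 2, 6 → the goalkeeper's minimax is -3.
They coincide at (left, stay), so the value is -3.

-3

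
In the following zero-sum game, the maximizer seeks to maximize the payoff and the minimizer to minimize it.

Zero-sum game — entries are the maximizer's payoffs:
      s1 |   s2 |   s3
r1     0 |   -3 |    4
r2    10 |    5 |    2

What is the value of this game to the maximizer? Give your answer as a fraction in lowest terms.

13/5

Column s1 is strictly dominated by s2 for the minimizer (it gives the maximizer more in every row).
The remaining 2×2 game on (r1, r2) × (s2, s3) has no saddle point. Let the maximizer play r1 with probability p; indifference gives −3p + 5(1−p) = 4p + 2(1−p), so p = 3/10.
Similarly the minimizer's optimal q on s2 is 1/5, and the value is -3·(1/5) + (4)·(4/5) = 13/5.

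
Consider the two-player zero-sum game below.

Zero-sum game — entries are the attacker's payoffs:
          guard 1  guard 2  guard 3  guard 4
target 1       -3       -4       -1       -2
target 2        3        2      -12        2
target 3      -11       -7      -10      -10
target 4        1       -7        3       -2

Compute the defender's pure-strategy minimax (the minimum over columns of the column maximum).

The worst case (largest entry) in each column is guard 1: 3, guard 2: 2, guard 3: 3, guard 4: 2.
The best (smallest) of these is 2.

2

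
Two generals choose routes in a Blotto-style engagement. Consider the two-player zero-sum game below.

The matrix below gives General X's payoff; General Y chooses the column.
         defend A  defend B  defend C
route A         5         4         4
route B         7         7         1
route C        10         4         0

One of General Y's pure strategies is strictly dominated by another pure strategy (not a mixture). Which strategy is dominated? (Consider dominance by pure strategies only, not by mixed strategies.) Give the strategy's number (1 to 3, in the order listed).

General Y prefers columns that give General X less. Compare defend A with defend C: 4 < 5, 1 < 7, 0 < 10.
So defend C strictly dominates defend A for General Y; defend A is strictly dominated.

1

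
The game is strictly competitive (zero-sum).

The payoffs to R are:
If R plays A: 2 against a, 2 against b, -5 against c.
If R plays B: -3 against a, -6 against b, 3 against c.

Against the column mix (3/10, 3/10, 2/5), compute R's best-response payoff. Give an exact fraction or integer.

A: (2)·(3/10) + (2)·(3/10) + (-5)·(2/5) = -4/5.
B: (-3)·(3/10) + (-6)·(3/10) + (3)·(2/5) = -3/2.
The best pure response is A with expected payoff -4/5.

-4/5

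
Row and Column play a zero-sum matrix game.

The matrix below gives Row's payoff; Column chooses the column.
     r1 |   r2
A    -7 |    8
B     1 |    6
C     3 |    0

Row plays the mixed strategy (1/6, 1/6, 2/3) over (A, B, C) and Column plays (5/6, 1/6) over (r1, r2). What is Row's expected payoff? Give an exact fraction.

11/9

Against (5/6, 1/6), each row's expected payoff is A: -9/2; B: 11/6; C: 5/2.
Taking the (1/6, 1/6, 2/3)-weighted average: (1/6)·(-9/2) + (1/6)·(11/6) + (2/3)·(5/2) = 11/9.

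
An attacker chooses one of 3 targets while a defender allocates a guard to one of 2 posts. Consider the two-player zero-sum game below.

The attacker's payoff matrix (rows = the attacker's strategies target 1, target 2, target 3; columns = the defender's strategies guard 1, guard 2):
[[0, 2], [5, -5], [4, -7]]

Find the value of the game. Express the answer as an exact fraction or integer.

5/6

Row target 3 is strictly dominated by row target 2, so the attacker never plays it.
The remaining 2×2 game on (target 1, target 2) × (guard 1, guard 2) has no saddle point. Let the attacker play target 1 with probability p; indifference gives 5(1−p) = 2p − 5(1−p), so p = 5/6.
Similarly the defender's optimal q on guard 1 is 7/12, and the value is 0·(7/12) + (2)·(5/12) = 5/6.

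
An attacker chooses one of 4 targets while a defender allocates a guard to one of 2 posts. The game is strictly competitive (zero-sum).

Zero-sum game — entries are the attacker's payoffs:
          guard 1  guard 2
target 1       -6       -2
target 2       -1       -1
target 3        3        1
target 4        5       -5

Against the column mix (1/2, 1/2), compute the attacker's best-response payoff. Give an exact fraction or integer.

2

target 1: (-6)·(1/2) + (-2)·(1/2) = -4.
target 2: (-1)·(1/2) + (-1)·(1/2) = -1.
target 3: (3)·(1/2) + (1)·(1/2) = 2.
target 4: (5)·(1/2) + (-5)·(1/2) = 0.
The best pure response is target 3 with expected payoff 2.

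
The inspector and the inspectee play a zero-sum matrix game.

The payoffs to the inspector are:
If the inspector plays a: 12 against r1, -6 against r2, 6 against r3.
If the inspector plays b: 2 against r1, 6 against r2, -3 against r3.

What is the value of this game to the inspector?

Column r1 is strictly dominated by r3 for the inspectee (it gives the inspector more in every row).
The remaining 2×2 game on (a, b) × (r2, r3) has no saddle point. Let the inspector play a with probability p; indifference gives −6p + 6(1−p) = 6p − 3(1−p), so p = 3/7.
Similarly the inspectee's optimal q on r2 is 3/7, and the value is -6·(3/7) + (6)·(4/7) = 6/7.

6/7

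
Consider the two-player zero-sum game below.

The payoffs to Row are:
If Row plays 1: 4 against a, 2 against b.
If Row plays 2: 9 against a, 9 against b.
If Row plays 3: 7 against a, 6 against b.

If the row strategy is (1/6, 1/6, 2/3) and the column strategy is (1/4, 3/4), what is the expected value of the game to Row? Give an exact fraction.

Against (1/4, 3/4), each row's expected payoff is 1: 5/2; 2: 9; 3: 25/4.
Taking the (1/6, 1/6, 2/3)-weighted average: (1/6)·(5/2) + (1/6)·(9) + (2/3)·(25/4) = 73/12.

73/12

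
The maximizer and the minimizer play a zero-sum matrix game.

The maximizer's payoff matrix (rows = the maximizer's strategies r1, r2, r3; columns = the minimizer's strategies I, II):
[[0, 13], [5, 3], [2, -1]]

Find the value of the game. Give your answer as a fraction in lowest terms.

Row r3 is strictly dominated by row r2, so the maximizer never plays it.
The remaining 2×2 game on (r1, r2) × (I, II) has no saddle point. Let the maximizer play r1 with probability p; indifference gives 5(1−p) = 13p + 3(1−p), so p = 2/15.
Similarly the minimizer's optimal q on I is 2/3, and the value is 0·(2/3) + (13)·(1/3) = 13/3.

13/3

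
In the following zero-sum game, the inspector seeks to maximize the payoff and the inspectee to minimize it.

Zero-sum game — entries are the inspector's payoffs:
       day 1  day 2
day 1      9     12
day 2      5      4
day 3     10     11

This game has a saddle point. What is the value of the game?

10

Row minima: 9, 4, 10 → the inspector's maximin is 10.
Column maxima: 10, 12 → the inspectee's minimax is 10.
They coincide at (day 3, day 1), so the value is 10.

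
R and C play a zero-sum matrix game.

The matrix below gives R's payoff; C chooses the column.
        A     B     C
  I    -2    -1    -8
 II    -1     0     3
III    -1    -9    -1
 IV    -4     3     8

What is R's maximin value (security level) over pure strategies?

The worst-case payoff for each row is I: -8, II: -1, III: -9, IV: -4.
The best of these is -1.

-1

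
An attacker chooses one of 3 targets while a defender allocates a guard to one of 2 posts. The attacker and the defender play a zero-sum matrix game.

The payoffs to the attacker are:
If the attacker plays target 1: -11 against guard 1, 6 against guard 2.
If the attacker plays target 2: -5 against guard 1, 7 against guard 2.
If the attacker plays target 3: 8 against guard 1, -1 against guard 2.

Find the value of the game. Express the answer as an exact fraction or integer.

Row target 1 is strictly dominated by row target 2, so the attacker never plays it.
The remaining 2×2 game on (target 2, target 3) × (guard 1, guard 2) has no saddle point. Let the attacker play target 2 with probability p; indifference gives −5p + 8(1−p) = 7p − (1−p), so p = 3/7.
Similarly the defender's optimal q on guard 1 is 8/21, and the value is -5·(8/21) + (7)·(13/21) = 17/7.

17/7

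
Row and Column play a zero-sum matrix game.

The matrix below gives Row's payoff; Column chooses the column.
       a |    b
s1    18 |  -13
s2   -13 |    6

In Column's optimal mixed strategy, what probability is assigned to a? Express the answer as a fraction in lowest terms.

19/50

Row minima are -13 and -13, so Row's maximin is -13; column maxima are 18 and 6, so Column's minimax is 6. These differ, so the equilibrium is in mixed strategies.
Let Column play a with probability q. Row is indifferent when 18q − 13(1−q) = −13q + 6(1−q), giving q = 19/50.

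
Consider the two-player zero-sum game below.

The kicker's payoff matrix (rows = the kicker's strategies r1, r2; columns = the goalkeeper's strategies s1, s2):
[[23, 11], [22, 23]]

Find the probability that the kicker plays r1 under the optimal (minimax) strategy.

1/13

Row minima are 11 and 22, so the kicker's maximin is 22; column maxima are 23 and 23, so the goalkeeper's minimax is 23. These differ, so the equilibrium is in mixed strategies.
Let the kicker play r1 with probability p. The goalkeeper is indifferent when 23p + 22(1−p) = 11p + 23(1−p), giving p = 1/13.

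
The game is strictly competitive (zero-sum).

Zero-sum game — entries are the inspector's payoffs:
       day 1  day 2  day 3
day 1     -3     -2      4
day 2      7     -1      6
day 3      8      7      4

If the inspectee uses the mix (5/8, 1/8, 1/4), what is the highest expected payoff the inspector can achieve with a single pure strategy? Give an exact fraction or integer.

day 1: (-3)·(5/8) + (-2)·(1/8) + (4)·(1/4) = -9/8.
day 2: (7)·(5/8) + (-1)·(1/8) + (6)·(1/4) = 23/4.
day 3: (8)·(5/8) + (7)·(1/8) + (4)·(1/4) = 55/8.
The best pure response is day 3 with expected payoff 55/8.

55/8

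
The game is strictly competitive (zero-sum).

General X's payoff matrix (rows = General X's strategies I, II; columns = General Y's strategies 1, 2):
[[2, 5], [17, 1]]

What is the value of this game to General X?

Row minima are 2 and 1, so General X's maximin is 2; column maxima are 17 and 5, so General Y's minimax is 5. These differ, so the equilibrium is in mixed strategies.
Let General X play I with probability p. General Y is indifferent when 2p + 17(1−p) = 5p + (1−p), giving p = 16/19.
Let General Y play 1 with probability q. General X is indifferent when 2q + 5(1−q) = 17q + (1−q), giving q = 4/19.
The value is 2·(4/19) + (5)·(15/19) = 83/19.

83/19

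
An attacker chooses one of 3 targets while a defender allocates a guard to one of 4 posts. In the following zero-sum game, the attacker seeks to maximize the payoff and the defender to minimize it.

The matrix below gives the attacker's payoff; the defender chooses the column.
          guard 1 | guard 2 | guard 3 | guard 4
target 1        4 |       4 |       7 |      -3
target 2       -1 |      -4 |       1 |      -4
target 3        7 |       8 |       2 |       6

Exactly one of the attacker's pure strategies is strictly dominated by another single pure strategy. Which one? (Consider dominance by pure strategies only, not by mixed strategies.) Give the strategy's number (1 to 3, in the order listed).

Compare target 2 with target 1: 4 > -1, 4 > -4, 7 > 1, -3 > -4.
So target 1 strictly dominates target 2 for the attacker; target 2 is strictly dominated.

2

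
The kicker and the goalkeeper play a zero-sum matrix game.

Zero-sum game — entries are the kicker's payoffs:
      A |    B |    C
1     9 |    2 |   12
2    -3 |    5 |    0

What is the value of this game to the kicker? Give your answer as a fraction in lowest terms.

17/5

Column C is strictly dominated by A for the goalkeeper (it gives the kicker more in every row).
The remaining 2×2 game on (1, 2) × (A, B) has no saddle point. Let the kicker play 1 with probability p; indifference gives 9p − 3(1−p) = 2p + 5(1−p), so p = 8/15.
Similarly the goalkeeper's optimal q on A is 1/5, and the value is 9·(1/5) + (2)·(4/5) = 17/5.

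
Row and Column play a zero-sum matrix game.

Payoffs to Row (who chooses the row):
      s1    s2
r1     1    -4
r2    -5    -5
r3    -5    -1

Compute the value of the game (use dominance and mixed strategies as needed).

Row r2 is strictly dominated by row r1, so Row never plays it.
The remaining 2×2 game on (r1, r3) × (s1, s2) has no saddle point. Let Row play r1 with probability p; indifference gives p − 5(1−p) = −4p − (1−p), so p = 4/9.
Similarly Column's optimal q on s1 is 1/3, and the value is 1·(1/3) + (-4)·(2/3) = -7/3.

-7/3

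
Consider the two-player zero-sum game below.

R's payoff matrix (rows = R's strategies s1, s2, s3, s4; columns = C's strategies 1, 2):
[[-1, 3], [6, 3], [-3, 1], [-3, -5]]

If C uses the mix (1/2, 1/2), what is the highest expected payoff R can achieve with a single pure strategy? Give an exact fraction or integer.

9/2

s1: (-1)·(1/2) + (3)·(1/2) = 1.
s2: (6)·(1/2) + (3)·(1/2) = 9/2.
s3: (-3)·(1/2) + (1)·(1/2) = -1.
s4: (-3)·(1/2) + (-5)·(1/2) = -4.
The best pure response is s2 with expected payoff 9/2.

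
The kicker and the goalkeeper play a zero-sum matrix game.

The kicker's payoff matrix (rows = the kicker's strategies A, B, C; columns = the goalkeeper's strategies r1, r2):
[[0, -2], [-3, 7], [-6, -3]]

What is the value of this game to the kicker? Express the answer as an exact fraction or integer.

Row C is strictly dominated by row A, so the kicker never plays it.
The remaining 2×2 game on (A, B) × (r1, r2) has no saddle point. Let the kicker play A with probability p; indifference gives −3(1−p) = −2p + 7(1−p), so p = 5/6.
Similarly the goalkeeper's optimal q on r1 is 3/4, and the value is 0·(3/4) + (-2)·(1/4) = -1/2.

-1/2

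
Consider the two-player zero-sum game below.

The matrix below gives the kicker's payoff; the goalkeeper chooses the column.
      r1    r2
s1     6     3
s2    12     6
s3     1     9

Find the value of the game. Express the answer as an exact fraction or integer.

Row s1 is strictly dominated by row s2, so the kicker never plays it.
The remaining 2×2 game on (s2, s3) × (r1, r2) has no saddle point. Let the kicker play s2 with probability p; indifference gives 12p + (1−p) = 6p + 9(1−p), so p = 4/7.
Similarly the goalkeeper's optimal q on r1 is 3/14, and the value is 12·(3/14) + (6)·(11/14) = 51/7.

51/7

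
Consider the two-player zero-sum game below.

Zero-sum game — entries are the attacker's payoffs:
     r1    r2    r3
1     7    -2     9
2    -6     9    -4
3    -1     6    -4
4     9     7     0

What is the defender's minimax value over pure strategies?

9

The worst case (largest entry) in each column is r1: 9, r2: 9, r3: 9.
The best (smallest) of these is 9.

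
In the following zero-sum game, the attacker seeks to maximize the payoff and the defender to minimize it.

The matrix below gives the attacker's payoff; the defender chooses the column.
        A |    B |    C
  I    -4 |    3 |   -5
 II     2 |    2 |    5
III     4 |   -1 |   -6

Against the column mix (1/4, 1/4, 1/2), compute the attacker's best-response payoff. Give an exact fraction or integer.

I: (-4)·(1/4) + (3)·(1/4) + (-5)·(1/2) = -11/4.
II: (2)·(1/4) + (2)·(1/4) + (5)·(1/2) = 7/2.
III: (4)·(1/4) + (-1)·(1/4) + (-6)·(1/2) = -9/4.
The best pure response is II with expected payoff 7/2.

7/2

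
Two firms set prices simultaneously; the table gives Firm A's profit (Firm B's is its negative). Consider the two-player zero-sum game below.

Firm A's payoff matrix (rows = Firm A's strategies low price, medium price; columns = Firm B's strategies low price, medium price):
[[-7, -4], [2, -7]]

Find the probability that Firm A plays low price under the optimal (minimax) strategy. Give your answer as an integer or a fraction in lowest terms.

Row minima are -7 and -7, so Firm A's maximin is -7; column maxima are 2 and -4, so Firm B's minimax is -4. These differ, so the equilibrium is in mixed strategies.
Let Firm A play low price with probability p. Firm B is indifferent when −7p + 2(1−p) = −4p − 7(1−p), giving p = 3/4.

3/4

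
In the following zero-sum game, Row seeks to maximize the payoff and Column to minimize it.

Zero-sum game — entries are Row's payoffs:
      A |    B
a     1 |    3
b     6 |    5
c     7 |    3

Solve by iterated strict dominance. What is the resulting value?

5

Row a is strictly dominated by row b (6>1, 5>3); eliminate a.
Column A is strictly dominated by B for Column (5<6, 3<7); eliminate A.
Row c is strictly dominated by row b (5>3); eliminate c.
Only (b, B) remains, with payoff 5.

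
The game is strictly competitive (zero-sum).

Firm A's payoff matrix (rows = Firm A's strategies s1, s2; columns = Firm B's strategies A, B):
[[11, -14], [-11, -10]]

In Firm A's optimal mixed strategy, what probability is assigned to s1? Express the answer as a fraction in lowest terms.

Row minima are -14 and -11, so Firm A's maximin is -11; column maxima are 11 and -10, so Firm B's minimax is -10. These differ, so the equilibrium is in mixed strategies.
Let Firm A play s1 with probability p. Firm B is indifferent when 11p − 11(1−p) = −14p − 10(1−p), giving p = 1/26.

1/26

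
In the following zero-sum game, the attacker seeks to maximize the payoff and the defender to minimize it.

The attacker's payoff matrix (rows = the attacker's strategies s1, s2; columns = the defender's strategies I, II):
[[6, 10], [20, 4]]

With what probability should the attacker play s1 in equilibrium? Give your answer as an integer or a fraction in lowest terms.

Row minima are 6 and 4, so the attacker's maximin is 6; column maxima are 20 and 10, so the defender's minimax is 10. These differ, so the equilibrium is in mixed strategies.
Let the attacker play s1 with probability p. The defender is indifferent when 6p + 20(1−p) = 10p + 4(1−p), giving p = 4/5.

4/5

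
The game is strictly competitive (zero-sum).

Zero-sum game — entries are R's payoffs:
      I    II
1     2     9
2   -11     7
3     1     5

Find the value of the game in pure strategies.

2

Row minima: 2, -11, 1 → R's maximin is 2.
Column maxima: 2, 9 → C's minimax is 2.
They coincide at (1, I), so the value is 2.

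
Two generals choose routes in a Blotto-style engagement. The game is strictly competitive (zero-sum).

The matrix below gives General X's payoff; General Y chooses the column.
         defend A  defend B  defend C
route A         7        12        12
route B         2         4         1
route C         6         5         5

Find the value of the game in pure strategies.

7

Row minima: 7, 1, 5 → General X's maximin is 7.
Column maxima: 7, 12, 12 → General Y's minimax is 7.
They coincide at (route A, defend A), so the value is 7.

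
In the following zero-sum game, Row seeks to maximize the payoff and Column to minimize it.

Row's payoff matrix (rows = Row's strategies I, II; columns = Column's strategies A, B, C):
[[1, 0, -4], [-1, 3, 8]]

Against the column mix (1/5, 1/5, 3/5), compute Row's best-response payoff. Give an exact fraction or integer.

I: (1)·(1/5) + (0)·(1/5) + (-4)·(3/5) = -11/5.
II: (-1)·(1/5) + (3)·(1/5) + (8)·(3/5) = 26/5.
The best pure response is II with expected payoff 26/5.

26/5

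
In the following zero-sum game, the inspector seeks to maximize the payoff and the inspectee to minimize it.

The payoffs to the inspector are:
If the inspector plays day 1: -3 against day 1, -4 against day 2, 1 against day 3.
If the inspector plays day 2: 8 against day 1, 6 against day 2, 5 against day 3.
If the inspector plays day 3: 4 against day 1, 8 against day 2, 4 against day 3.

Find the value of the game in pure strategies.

5

Row minima: -4, 5, 4 → the inspector's maximin is 5.
Column maxima: 8, 8, 5 → the inspectee's minimax is 5.
They coincide at (day 2, day 3), so the value is 5.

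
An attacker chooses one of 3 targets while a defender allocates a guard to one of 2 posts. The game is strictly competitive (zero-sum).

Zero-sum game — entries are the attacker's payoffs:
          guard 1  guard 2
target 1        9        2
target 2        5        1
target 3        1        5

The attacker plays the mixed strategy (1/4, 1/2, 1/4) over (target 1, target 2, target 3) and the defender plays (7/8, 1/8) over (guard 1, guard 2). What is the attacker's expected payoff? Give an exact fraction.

Against (7/8, 1/8), each row's expected payoff is target 1: 65/8; target 2: 9/2; target 3: 3/2.
Taking the (1/4, 1/2, 1/4)-weighted average: (1/4)·(65/8) + (1/2)·(9/2) + (1/4)·(3/2) = 149/32.

149/32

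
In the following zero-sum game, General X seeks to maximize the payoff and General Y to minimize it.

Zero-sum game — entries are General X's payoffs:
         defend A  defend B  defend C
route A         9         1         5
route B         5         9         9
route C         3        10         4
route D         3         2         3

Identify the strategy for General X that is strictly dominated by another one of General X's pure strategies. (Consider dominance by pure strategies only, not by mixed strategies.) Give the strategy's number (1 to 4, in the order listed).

4

Compare route D with route B: 5 > 3, 9 > 2, 9 > 3.
So route B strictly dominates route D for General X; route D is strictly dominated.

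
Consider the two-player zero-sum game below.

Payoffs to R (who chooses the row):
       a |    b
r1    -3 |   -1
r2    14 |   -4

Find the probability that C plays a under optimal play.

Row minima are -3 and -4, so R's maximin is -3; column maxima are 14 and -1, so C's minimax is -1. These differ, so the equilibrium is in mixed strategies.
Let C play a with probability q. R is indifferent when −3q − (1−q) = 14q − 4(1−q), giving q = 3/20.

3/20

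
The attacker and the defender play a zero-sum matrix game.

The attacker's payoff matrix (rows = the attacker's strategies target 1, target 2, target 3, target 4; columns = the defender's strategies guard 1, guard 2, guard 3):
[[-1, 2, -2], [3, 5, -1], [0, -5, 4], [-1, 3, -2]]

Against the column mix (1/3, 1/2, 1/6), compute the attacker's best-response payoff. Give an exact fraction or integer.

target 1: (-1)·(1/3) + (2)·(1/2) + (-2)·(1/6) = 1/3.
target 2: (3)·(1/3) + (5)·(1/2) + (-1)·(1/6) = 10/3.
target 3: (0)·(1/3) + (-5)·(1/2) + (4)·(1/6) = -11/6.
target 4: (-1)·(1/3) + (3)·(1/2) + (-2)·(1/6) = 5/6.
The best pure response is target 2 with expected payoff 10/3.

10/3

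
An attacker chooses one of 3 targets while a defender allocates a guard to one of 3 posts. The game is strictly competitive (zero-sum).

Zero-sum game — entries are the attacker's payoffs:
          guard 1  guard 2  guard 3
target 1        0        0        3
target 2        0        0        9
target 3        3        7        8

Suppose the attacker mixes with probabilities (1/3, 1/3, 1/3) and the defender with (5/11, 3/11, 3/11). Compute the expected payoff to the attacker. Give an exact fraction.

Against (5/11, 3/11, 3/11), each row's expected payoff is target 1: 9/11; target 2: 27/11; target 3: 60/11.
Taking the (1/3, 1/3, 1/3)-weighted average: (1/3)·(9/11) + (1/3)·(27/11) + (1/3)·(60/11) = 32/11.

32/11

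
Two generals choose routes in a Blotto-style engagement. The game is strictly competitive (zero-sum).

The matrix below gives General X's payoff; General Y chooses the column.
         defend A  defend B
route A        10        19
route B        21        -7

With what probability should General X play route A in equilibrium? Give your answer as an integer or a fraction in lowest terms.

Row minima are 10 and -7, so General X's maximin is 10; column maxima are 21 and 19, so General Y's minimax is 19. These differ, so the equilibrium is in mixed strategies.
Let General X play route A with probability p. General Y is indifferent when 10p + 21(1−p) = 19p − 7(1−p), giving p = 28/37.

28/37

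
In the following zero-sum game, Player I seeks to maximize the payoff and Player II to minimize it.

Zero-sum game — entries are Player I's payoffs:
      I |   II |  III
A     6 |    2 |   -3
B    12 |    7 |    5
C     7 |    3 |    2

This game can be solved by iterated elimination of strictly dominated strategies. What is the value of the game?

5

Row A is strictly dominated by row B (12>6, 7>2, 5>-3); eliminate A.
Column II is strictly dominated by III for Player II (5<7, 2<3); eliminate II.
Row C is strictly dominated by row B (12>7, 5>2); eliminate C.
Column I is strictly dominated by III for Player II (5<12); eliminate I.
Only (B, III) remains, with payoff 5.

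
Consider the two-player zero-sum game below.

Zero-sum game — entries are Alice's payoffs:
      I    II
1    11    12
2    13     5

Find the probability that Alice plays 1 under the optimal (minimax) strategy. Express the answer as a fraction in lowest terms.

8/9

Row minima are 11 and 5, so Alice's maximin is 11; column maxima are 13 and 12, so Bob's minimax is 12. These differ, so the equilibrium is in mixed strategies.
Let Alice play 1 with probability p. Bob is indifferent when 11p + 13(1−p) = 12p + 5(1−p), giving p = 8/9.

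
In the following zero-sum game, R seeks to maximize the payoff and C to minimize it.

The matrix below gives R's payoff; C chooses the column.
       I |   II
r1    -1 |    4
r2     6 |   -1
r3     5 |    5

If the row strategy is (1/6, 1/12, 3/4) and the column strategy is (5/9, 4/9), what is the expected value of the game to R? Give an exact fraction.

151/36

Against (5/9, 4/9), each row's expected payoff is r1: 11/9; r2: 26/9; r3: 5.
Taking the (1/6, 1/12, 3/4)-weighted average: (1/6)·(11/9) + (1/12)·(26/9) + (3/4)·(5) = 151/36.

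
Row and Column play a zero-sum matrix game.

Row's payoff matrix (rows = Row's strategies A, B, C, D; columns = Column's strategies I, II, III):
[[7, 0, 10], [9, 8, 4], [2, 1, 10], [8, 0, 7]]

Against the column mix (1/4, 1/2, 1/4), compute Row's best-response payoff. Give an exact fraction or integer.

A: (7)·(1/4) + (0)·(1/2) + (10)·(1/4) = 17/4.
B: (9)·(1/4) + (8)·(1/2) + (4)·(1/4) = 29/4.
C: (2)·(1/4) + (1)·(1/2) + (10)·(1/4) = 7/2.
D: (8)·(1/4) + (0)·(1/2) + (7)·(1/4) = 15/4.
The best pure response is B with expected payoff 29/4.

29/4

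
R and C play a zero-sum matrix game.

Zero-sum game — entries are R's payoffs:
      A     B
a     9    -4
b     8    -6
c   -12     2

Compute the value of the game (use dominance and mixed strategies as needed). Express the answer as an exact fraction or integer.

-10/9

Row b is strictly dominated by row a, so R never plays it.
The remaining 2×2 game on (a, c) × (A, B) has no saddle point. Let R play a with probability p; indifference gives 9p − 12(1−p) = −4p + 2(1−p), so p = 14/27.
Similarly C's optimal q on A is 2/9, and the value is 9·(2/9) + (-4)·(7/9) = -10/9.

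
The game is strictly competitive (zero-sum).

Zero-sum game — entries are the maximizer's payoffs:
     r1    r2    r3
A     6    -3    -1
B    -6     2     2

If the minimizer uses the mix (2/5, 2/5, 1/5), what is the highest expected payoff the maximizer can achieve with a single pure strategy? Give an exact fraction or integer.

1

A: (6)·(2/5) + (-3)·(2/5) + (-1)·(1/5) = 1.
B: (-6)·(2/5) + (2)·(2/5) + (2)·(1/5) = -6/5.
The best pure response is A with expected payoff 1.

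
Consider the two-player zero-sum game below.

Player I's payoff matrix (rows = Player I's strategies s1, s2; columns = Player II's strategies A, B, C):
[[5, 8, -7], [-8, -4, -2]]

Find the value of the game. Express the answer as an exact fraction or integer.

Column B is strictly dominated by A for Player II (it gives Player I more in every row).
The remaining 2×2 game on (s1, s2) × (A, C) has no saddle point. Let Player I play s1 with probability p; indifference gives 5p − 8(1−p) = −7p − 2(1−p), so p = 1/3.
Similarly Player II's optimal q on A is 5/18, and the value is 5·(5/18) + (-7)·(13/18) = -11/3.

-11/3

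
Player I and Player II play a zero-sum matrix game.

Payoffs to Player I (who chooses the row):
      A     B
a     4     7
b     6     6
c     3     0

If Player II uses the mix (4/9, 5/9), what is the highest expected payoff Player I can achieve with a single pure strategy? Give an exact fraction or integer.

a: (4)·(4/9) + (7)·(5/9) = 17/3.
b: (6)·(4/9) + (6)·(5/9) = 6.
c: (3)·(4/9) + (0)·(5/9) = 4/3.
The best pure response is b with expected payoff 6.

6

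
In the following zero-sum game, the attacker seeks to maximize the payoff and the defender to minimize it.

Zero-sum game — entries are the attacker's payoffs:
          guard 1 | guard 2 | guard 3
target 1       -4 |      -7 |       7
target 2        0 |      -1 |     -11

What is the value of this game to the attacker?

-7/2

Column guard 1 is strictly dominated by guard 2 for the defender (it gives the attacker more in every row).
The remaining 2×2 game on (target 1, target 2) × (guard 2, guard 3) has no saddle point. Let the attacker play target 1 with probability p; indifference gives −7p − (1−p) = 7p − 11(1−p), so p = 5/12.
Similarly the defender's optimal q on guard 2 is 3/4, and the value is -7·(3/4) + (7)·(1/4) = -7/2.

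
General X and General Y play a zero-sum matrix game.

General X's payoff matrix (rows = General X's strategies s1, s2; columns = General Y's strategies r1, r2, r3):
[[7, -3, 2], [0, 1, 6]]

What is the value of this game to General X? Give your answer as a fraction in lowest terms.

7/11

Column r3 is strictly dominated by r2 for General Y (it gives General X more in every row).
The remaining 2×2 game on (s1, s2) × (r1, r2) has no saddle point. Let General X play s1 with probability p; indifference gives 7p = −3p + (1−p), so p = 1/11.
Similarly General Y's optimal q on r1 is 4/11, and the value is 7·(4/11) + (-3)·(7/11) = 7/11.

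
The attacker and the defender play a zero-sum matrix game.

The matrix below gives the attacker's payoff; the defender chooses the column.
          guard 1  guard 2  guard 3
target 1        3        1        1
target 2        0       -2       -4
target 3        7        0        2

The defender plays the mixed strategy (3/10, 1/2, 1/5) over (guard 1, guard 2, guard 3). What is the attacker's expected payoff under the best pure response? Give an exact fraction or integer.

5/2

target 1: (3)·(3/10) + (1)·(1/2) + (1)·(1/5) = 8/5.
target 2: (0)·(3/10) + (-2)·(1/2) + (-4)·(1/5) = -9/5.
target 3: (7)·(3/10) + (0)·(1/2) + (2)·(1/5) = 5/2.
The best pure response is target 3 with expected payoff 5/2.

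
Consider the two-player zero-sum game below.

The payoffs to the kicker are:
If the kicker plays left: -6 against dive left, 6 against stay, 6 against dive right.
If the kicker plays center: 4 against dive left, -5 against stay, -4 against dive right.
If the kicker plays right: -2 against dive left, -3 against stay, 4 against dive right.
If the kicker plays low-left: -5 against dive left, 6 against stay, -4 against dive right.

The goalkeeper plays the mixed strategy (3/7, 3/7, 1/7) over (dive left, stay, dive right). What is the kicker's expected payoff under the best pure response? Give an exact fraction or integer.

6/7

left: (-6)·(3/7) + (6)·(3/7) + (6)·(1/7) = 6/7.
center: (4)·(3/7) + (-5)·(3/7) + (-4)·(1/7) = -1.
right: (-2)·(3/7) + (-3)·(3/7) + (4)·(1/7) = -11/7.
low-left: (-5)·(3/7) + (6)·(3/7) + (-4)·(1/7) = -1/7.
The best pure response is left with expected payoff 6/7.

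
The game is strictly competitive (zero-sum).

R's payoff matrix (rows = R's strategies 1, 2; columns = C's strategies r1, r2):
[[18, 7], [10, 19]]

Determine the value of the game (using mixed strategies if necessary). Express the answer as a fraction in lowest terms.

68/5

Row minima are 7 and 10, so R's maximin is 10; column maxima are 18 and 19, so C's minimax is 18. These differ, so the equilibrium is in mixed strategies.
Let R play 1 with probability p. C is indifferent when 18p + 10(1−p) = 7p + 19(1−p), giving p = 9/20.
Let C play r1 with probability q. R is indifferent when 18q + 7(1−q) = 10q + 19(1−q), giving q = 3/5.
The value is 18·(3/5) + (7)·(2/5) = 68/5.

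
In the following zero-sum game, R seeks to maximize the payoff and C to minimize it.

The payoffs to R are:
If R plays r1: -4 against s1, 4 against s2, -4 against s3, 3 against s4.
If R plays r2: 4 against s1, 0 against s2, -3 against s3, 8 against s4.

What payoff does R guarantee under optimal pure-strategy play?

-3

Row minima: -4, -3 → R's maximin is -3.
Column maxima: 4, 4, -3, 8 → C's minimax is -3.
They coincide at (r2, s3), so the value is -3.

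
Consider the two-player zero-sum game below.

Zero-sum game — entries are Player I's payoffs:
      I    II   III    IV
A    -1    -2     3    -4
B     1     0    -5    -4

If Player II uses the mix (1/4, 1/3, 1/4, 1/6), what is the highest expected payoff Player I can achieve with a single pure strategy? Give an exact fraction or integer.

A: (-1)·(1/4) + (-2)·(1/3) + (3)·(1/4) + (-4)·(1/6) = -5/6.
B: (1)·(1/4) + (0)·(1/3) + (-5)·(1/4) + (-4)·(1/6) = -5/3.
The best pure response is A with expected payoff -5/6.

-5/6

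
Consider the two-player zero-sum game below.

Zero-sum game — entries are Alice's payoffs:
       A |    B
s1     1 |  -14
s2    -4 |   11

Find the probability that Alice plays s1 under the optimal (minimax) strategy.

1/2

Row minima are -14 and -4, so Alice's maximin is -4; column maxima are 1 and 11, so Bob's minimax is 1. These differ, so the equilibrium is in mixed strategies.
Let Alice play s1 with probability p. Bob is indifferent when p − 4(1−p) = −14p + 11(1−p), giving p = 1/2.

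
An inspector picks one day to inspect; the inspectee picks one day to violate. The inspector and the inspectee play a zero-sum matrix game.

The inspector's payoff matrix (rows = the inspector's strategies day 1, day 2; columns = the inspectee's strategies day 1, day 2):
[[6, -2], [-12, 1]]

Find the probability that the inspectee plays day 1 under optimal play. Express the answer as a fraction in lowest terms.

1/7

Row minima are -2 and -12, so the inspector's maximin is -2; column maxima are 6 and 1, so the inspectee's minimax is 1. These differ, so the equilibrium is in mixed strategies.
Let the inspectee play day 1 with probability q. The inspector is indifferent when 6q − 2(1−q) = −12q + (1−q), giving q = 1/7.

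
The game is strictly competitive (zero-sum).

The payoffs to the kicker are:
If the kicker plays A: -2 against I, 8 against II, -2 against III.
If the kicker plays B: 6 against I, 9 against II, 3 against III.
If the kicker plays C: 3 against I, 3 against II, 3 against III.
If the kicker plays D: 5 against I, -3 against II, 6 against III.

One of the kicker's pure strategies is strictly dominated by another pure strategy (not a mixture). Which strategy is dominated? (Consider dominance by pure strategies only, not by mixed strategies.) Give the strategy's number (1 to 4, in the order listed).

Compare A with B: 6 > -2, 9 > 8, 3 > -2.
So B strictly dominates A for the kicker; A is strictly dominated.

1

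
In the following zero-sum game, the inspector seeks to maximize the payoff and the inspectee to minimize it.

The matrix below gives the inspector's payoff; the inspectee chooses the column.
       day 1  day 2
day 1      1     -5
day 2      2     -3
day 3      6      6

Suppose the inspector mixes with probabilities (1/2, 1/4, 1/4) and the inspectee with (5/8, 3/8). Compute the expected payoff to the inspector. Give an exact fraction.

Against (5/8, 3/8), each row's expected payoff is day 1: -5/4; day 2: 1/8; day 3: 6.
Taking the (1/2, 1/4, 1/4)-weighted average: (1/2)·(-5/4) + (1/4)·(1/8) + (1/4)·(6) = 29/32.

29/32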